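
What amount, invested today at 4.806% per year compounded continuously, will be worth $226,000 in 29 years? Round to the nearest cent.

$56,080.88

P = A·e^(−rt) = 226,000·e^(−1.39374).
e^(−1.39374) ≈ 0.248145502806, so P ≈ 56,080.8836.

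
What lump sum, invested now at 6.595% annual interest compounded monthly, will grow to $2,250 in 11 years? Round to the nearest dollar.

Periodic rate = 6.595%/12 = 0.00549583; 132 periods.
P = 2,250/(1 + 0.06595/12)^132 ≈ 2,250/2.06156169 ≈ 1,091.4056.

$1,091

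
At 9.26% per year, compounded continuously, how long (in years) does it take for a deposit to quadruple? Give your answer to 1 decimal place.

15.0 years

e^(0.0926t) = 4, so 0.0926t = ln 4 ≈ 1.3863.
t ≈ 1.3863/0.0926 ≈ 14.9708.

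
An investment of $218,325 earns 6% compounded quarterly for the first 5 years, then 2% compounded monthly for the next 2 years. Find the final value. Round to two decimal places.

After 5 years at 6%: 218,325 × 1.34685500655 ≈ 294,052.1193.
Then 2 years at 2%: 294,052.1193 × 1.04077611958 ≈ 306,042.4237.

$306,042.42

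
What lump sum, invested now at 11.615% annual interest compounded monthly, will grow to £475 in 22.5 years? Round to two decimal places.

£35.25

Periodic rate = 11.615%/12 = 0.00967917; 270 periods.
P = 475/(1 + 0.11615/12)^270 ≈ 475/13.4746262 ≈ 35.2514.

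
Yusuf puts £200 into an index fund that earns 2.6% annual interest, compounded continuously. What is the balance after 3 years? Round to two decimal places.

A = P·e^(rt) = 200·e^(0.026·3) = 200·e^0.078.
e^0.078 ≈ 1.08112266, so A ≈ 216.2245.

£216.22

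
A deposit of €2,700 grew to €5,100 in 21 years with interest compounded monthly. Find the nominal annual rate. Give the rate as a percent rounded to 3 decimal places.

(1 + r/12)^252 = 5,100/2,700 = 1.88889.
1 + r/12 = 1.88889^(1/252) ≈ 1.002527, so r/12 ≈ 0.00252695.
r ≈ 12·0.00252695 = 3.03234%.

3.032%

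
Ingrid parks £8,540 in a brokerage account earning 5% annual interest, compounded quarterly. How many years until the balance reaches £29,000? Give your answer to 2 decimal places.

24.60 years

We need (1 + 0.0125)^(4t) = 3.3958, so 4t = ln 3.3958 / ln 1.0125 ≈ 98.4128.
t ≈ 98.4128/4 = 24.6032 years.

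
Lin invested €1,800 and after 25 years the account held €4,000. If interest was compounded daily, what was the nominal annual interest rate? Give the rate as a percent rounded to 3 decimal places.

(1 + r/365)^9125 = 4,000/1,800 = 2.22222.
1 + r/365 = 2.22222^(1/9125) ≈ 1.000088, so r/365 ≈ 0.0000875115.
r ≈ 365·0.0000875115 = 3.19417%.

3.194%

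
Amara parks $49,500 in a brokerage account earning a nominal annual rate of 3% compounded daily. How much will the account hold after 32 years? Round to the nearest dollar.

$129,274

Periodic rate = 3%/365 = 0.0000821918; periods = 365·32 = 11680.
A = 49,500·(1 + 0.03/365)^11680 ≈ 49,500·2.61159344431 ≈ 129,273.8755.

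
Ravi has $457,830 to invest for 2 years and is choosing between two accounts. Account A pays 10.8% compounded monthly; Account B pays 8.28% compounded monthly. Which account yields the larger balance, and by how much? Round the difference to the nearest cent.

A: (1 + 0.009)^24 ≈ 1.23990379622, so 457,830 × 1.23990379622 ≈ 567,665.1550.
B: (1 + 0.0069)^24 ≈ 1.17943002786, so 457,830 × 1.17943002786 ≈ 539,978.4497.
Difference ≈ 27,686.7054 in favor of A.

Account A, by $27,686.71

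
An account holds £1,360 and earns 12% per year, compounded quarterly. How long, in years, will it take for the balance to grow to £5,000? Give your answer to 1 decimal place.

11.0 years

(1 + 0.03)^(4t) = 5,000/1,360 = 3.6765.
4t·ln(1 + 0.03) = ln(3.6765); 4t = 1.302/0.0295588 ≈ 44.0462.
t ≈ 11.0116 years.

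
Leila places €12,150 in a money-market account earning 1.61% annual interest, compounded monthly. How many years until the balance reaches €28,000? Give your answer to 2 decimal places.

(1 + 0.00134167)^(12t) = 28,000/12,150 = 2.3045.
12t·ln(1 + 0.00134167) = ln(2.3045); 12t = 0.83488/0.00134077 ≈ 622.6847.
t ≈ 51.8904 years.

51.89 years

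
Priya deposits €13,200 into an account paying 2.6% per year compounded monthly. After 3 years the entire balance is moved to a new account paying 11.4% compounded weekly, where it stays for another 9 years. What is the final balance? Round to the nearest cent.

€39,765.89

After 3 years at 2.6%: 13,200 × 1.0810314394 ≈ 14,269.6150.
Then 9 years at 11.4%: 14,269.6150 × 2.7867526332 ≈ 39,765.8872.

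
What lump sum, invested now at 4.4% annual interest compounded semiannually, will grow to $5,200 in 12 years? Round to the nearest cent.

Growth factor = (1 + 0.022)^24 ≈ 1.685859972.
P = 5,200/1.685859972 ≈ 3,084.4792.

$3,084.48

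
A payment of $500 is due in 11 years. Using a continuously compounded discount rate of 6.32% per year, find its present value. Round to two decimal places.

$249.49

P = A·e^(−rt) = 500·e^(−0.6952).
e^(−0.6952) ≈ 0.498974643, so P ≈ 249.4873.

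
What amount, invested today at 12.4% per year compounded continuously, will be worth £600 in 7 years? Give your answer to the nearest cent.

P = A·e^(−rt) = 600·e^(−0.868).
e^(−0.868) ≈ 0.419790291, so P ≈ 251.8742.

£251.87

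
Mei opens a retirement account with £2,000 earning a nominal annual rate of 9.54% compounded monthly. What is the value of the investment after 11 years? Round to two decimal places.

£5,688.22

Periodic rate = 9.54%/12 = 0.00795; periods = 12·11 = 132.
A = 2,000·(1 + 0.00795)^132 ≈ 2,000·2.844111203 ≈ 5,688.2224.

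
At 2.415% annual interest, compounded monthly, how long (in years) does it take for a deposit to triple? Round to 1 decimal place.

45.5 years

(1 + 0.0020125)^(12t) = 3.
12t = ln 3 / ln(1 + 0.0020125) ≈ 1.0986/0.00201048 ≈ 546.4434.
t ≈ 45.5370.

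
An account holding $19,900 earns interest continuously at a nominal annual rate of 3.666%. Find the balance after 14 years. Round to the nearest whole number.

A = P·e^(rt) = 19,900·e^(0.03666·14) = 19,900·e^0.51324.
e^0.51324 ≈ 1.6706954886, so A ≈ 33,246.8402.

$33,247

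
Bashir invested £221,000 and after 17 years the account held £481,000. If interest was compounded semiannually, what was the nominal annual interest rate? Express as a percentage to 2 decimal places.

(1 + r/2)^34 = 481,000/221,000 = 2.17647.
1 + r/2 = 2.17647^(1/34) ≈ 1.023137, so r/2 ≈ 0.0231373.
r ≈ 2·0.0231373 = 4.62745%.

4.63%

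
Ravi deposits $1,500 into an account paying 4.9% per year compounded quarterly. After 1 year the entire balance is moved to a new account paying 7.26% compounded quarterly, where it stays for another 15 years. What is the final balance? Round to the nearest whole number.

$4,634

After 1 years at 4.9%: 1,500 × 1.049907751 ≈ 1,574.8616.
Then 15 years at 7.26%: 1,574.8616 × 2.942428618 ≈ 4,633.9179.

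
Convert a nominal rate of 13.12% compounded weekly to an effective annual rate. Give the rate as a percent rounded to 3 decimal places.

EAR = (1 + 13.12%/52)^52 − 1 = (1 + 0.00252308)^52 − 1.
(1 + 0.00252308)^52 ≈ 1.140007, so EAR ≈ 14.00074%.

14.001%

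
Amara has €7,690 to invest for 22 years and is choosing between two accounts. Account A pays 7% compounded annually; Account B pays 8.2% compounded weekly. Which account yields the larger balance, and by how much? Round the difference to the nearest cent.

A: (1 + 0.07)^22 ≈ 4.4304017411, so 7,690 × 4.4304017411 ≈ 34,069.7894.
B: (1 + 0.082/52)^1144 ≈ 6.0652703021, so 7,690 × 6.0652703021 ≈ 46,641.9286.
Difference ≈ 12,572.1392 in favor of B.

Account B, by €12,572.14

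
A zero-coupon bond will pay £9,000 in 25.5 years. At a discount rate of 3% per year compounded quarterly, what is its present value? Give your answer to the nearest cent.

£4,199.98

Growth factor = (1 + 0.0075)^102 ≈ 2.142868846.
P = 9,000/2.142868846 ≈ 4,199.9771.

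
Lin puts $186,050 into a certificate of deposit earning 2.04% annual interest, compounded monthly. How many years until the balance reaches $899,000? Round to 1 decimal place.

77.3 years

We need (1 + 0.0017)^(12t) = 4.832, so 12t = ln 4.832 / ln 1.0017 ≈ 927.4154.
t ≈ 927.4154/12 = 77.2846 years.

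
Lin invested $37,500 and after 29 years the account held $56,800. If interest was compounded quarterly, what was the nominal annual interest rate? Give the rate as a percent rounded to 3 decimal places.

1.434%

The 116-period growth factor is 56,800/37,500 = 1.51467.
r/4 = 1.51467^(1/116) − 1 ≈ 0.00358568, so r ≈ 4·0.00358568 = 1.43427%.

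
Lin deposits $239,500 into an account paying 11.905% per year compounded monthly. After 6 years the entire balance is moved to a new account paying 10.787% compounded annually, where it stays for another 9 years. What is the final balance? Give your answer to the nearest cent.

Phase 1: 239,500·(1 + 0.11905/12)^72 ≈ 487,521.0421.
Phase 2: 487,521.0421·(1 + 0.10787)^9 ≈ 1,225,723.7061.

$1,225,723.71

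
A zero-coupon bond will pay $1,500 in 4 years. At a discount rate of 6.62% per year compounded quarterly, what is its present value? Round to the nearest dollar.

Periodic rate = 6.62%/4 = 0.01655; 16 periods.
P = 1,500/(1 + 0.01655)^16 ≈ 1,500/1.300348961 ≈ 1,153.5365.

$1,154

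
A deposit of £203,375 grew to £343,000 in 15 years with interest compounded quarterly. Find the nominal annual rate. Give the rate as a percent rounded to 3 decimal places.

3.500%

(1 + r/4)^60 = 343,000/203,375 = 1.68654.
1 + r/4 = 1.68654^(1/60) ≈ 1.008749, so r/4 ≈ 0.00874937.
r ≈ 4·0.00874937 = 3.49975%.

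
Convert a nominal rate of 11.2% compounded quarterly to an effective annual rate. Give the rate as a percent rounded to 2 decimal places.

EAR = (1 + 11.2%/4)^4 − 1 = (1 + 0.028)^4 − 1.
(1 + 0.028)^4 ≈ 1.116792, so EAR ≈ 11.67924%.

11.68%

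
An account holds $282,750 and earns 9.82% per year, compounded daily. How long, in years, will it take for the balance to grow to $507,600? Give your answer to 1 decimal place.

6.0 years

(1 + 0.000269041)^(365t) = 507,600/282,750 = 1.7952.
365t·ln(1 + 0.000269041) = ln(1.7952); 365t = 0.58513/0.000269005 ≈ 2175.1671.
t ≈ 5.9594 years.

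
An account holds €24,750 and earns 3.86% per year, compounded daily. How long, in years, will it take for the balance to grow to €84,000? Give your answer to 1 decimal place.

We need (1 + 0.000105753)^(365t) = 3.3939, so 365t = ln 3.3939 / ln 1.000106 ≈ 11555.7102.
t ≈ 11555.7102/365 = 31.6595 years.

31.7 years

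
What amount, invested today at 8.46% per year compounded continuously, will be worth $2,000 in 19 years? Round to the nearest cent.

P = A·e^(−rt) = 2,000·e^(−1.6074).
e^(−1.6074) ≈ 0.2004079981, so P ≈ 400.8160.

$400.82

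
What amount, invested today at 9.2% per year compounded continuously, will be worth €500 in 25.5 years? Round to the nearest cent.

P = A·e^(−rt) = 500·e^(−2.346).
e^(−2.346) ≈ 0.0957514028, so P ≈ 47.8757.

€47.88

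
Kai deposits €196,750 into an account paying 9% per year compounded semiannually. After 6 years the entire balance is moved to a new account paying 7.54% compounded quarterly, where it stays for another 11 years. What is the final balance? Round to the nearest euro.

€758,859

After 6 years at 9%: 196,750 × 1.69588143277 ≈ 333,664.6719.
Then 11 years at 7.54%: 333,664.6719 × 2.27431696385 ≈ 758,859.2235.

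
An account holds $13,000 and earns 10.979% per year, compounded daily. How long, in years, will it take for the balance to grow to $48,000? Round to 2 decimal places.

11.90 years

(1 + 0.000300795)^(365t) = 48,000/13,000 = 3.6923.
365t·ln(1 + 0.000300795) = ln(3.6923); 365t = 1.3063/0.000300749 ≈ 4343.3241.
t ≈ 11.8995 years.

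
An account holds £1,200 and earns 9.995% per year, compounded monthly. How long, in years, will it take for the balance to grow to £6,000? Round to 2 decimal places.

16.17 years

(1 + 0.00832917)^(12t) = 6,000/1,200 = 5.
12t·ln(1 + 0.00832917) = ln(5); 12t = 1.6094/0.00829467 ≈ 194.0328.
t ≈ 16.1694 years.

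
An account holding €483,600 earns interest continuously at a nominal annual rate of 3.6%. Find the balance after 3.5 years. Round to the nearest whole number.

A = P·e^(rt) = 483,600·e^(0.036·3.5) = 483,600·e^0.126.
e^0.126 ≈ 1.13428216828, so A ≈ 548,538.8566.

€548,539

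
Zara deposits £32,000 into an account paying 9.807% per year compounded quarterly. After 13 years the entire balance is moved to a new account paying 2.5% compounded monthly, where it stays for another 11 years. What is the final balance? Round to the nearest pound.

Phase 1: 32,000·(1 + 0.0245175)^52 ≈ 112,760.7081.
Phase 2: 112,760.7081·(1 + 0.025/12)^132 ≈ 148,410.4706.

£148,410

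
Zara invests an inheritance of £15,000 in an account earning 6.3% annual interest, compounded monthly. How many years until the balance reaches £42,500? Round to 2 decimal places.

16.57 years

We need (1 + 0.00525)^(12t) = 2.8333, so 12t = ln 2.8333 / ln 1.00525 ≈ 198.8924.
t ≈ 198.8924/12 = 16.5744 years.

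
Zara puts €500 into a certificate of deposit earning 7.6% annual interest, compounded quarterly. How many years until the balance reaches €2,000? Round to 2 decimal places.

18.41 years

(1 + 0.019)^(4t) = 2,000/500 = 4.
4t·ln(1 + 0.019) = ln(4); 4t = 1.3863/0.0188218 ≈ 73.6538.
t ≈ 18.4135 years.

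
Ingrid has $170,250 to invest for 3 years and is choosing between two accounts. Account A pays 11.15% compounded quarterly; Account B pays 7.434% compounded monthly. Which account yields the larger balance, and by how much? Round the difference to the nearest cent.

Account A, by $24,154.17

Account A growth factor: (1 + 0.027875)^12 ≈ 1.39086071052; balance ≈ 236,794.0360.
Account B growth factor: (1 + 0.006195)^36 ≈ 1.24898601657; balance ≈ 212,639.8693.
Account A is larger by 24,154.1666.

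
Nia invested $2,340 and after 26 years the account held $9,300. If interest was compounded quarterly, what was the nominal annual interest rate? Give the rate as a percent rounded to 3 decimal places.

5.343%

(1 + r/4)^104 = 9,300/2,340 = 3.97436.
1 + r/4 = 3.97436^(1/104) ≈ 1.013356, so r/4 ≈ 0.0133563.
r ≈ 4·0.0133563 = 5.34253%.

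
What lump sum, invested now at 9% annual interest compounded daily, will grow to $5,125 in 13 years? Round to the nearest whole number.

$1,591

Growth factor = (1 + 0.09/365)^4745 ≈ 3.221527987.
P = 5,125/3.221527987 ≈ 1,590.8600.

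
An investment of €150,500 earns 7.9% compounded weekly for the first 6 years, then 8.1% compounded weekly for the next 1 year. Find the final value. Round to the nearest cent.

Phase 1: 150,500·(1 + 0.079/52)^312 ≈ 241,677.3062.
Phase 2: 241,677.3062·(1 + 0.081/52)^52 ≈ 262,051.3219.

€262,051.32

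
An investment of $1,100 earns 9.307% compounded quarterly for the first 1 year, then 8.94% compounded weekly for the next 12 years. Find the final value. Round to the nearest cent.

Phase 1: 1,100·(1 + 0.0232675)^4 ≈ 1,206.0058.
Phase 2: 1,206.0058·(1 + 0.0894/52)^624 ≈ 3,522.5769.

$3,522.58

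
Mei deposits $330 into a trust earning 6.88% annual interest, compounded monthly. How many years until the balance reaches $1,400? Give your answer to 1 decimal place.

21.1 years

(1 + 0.00573333)^(12t) = 1,400/330 = 4.2424.
12t·ln(1 + 0.00573333) = ln(4.2424); 12t = 1.4451/0.00571696 ≈ 252.7803.
t ≈ 21.0650 years.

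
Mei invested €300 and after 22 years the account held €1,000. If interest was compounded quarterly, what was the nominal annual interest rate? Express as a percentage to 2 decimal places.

5.51%

(1 + r/4)^88 = 1,000/300 = 3.33333.
1 + r/4 = 3.33333^(1/88) ≈ 1.013776, so r/4 ≈ 0.0137755.
r ≈ 4·0.0137755 = 5.51021%.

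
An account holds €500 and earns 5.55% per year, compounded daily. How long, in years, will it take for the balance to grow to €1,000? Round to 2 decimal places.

We need (1 + 0.000152055)^(365t) = 2, so 365t = ln 2 / ln 1.000152 ≈ 4558.8821.
t ≈ 4558.8821/365 = 12.4901 years.

12.49 years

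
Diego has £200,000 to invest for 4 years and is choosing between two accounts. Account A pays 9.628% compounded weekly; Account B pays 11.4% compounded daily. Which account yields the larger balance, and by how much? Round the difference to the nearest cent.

A: (1 + 0.09628/52)^208 ≈ 1.46926739708, so 200,000 × 1.46926739708 ≈ 293,853.4794.
B: (1 + 0.114/365)^1460 ≈ 1.57763801904, so 200,000 × 1.57763801904 ≈ 315,527.6038.
Difference ≈ 21,674.1244 in favor of B.

Account B, by £21,674.12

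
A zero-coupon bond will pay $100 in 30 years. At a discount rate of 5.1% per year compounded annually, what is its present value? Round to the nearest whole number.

$22

Annual rate = 5.1% = 0.051; 30 periods.
P = 100/(1 + 0.051)^30 ≈ 100/4.447147 ≈ 22.4863.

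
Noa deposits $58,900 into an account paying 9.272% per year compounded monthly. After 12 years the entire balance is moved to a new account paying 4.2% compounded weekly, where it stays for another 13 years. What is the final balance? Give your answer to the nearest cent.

Phase 1: 58,900·(1 + 0.09272/12)^144 ≈ 178,431.4700.
Phase 2: 178,431.4700·(1 + 0.042/52)^676 ≈ 307,964.4101.

$307,964.41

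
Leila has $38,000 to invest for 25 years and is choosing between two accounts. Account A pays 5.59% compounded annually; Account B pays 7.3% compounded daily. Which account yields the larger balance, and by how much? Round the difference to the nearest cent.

Account B, by $87,631.98

A: (1 + 0.0559)^25 ≈ 3.89555864708, so 38,000 × 3.89555864708 ≈ 148,031.2286.
B: (1 + 0.0002)^9125 ≈ 6.20166326319, so 38,000 × 6.20166326319 ≈ 235,663.2040.
Difference ≈ 87,631.9754 in favor of B.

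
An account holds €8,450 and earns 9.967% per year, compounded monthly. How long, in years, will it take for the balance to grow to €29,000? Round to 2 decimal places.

(1 + 0.00830583)^(12t) = 29,000/8,450 = 3.432.
12t·ln(1 + 0.00830583) = ln(3.432); 12t = 1.2331/0.00827153 ≈ 149.0812.
t ≈ 12.4234 years.

12.42 years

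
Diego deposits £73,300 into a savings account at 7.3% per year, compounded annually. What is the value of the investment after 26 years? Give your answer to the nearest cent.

£457,822.09

Growth factor = (1 + 0.073)^26 ≈ 6.24586756123.
A ≈ 73,300 × 6.24586756123 ≈ 457,822.0922.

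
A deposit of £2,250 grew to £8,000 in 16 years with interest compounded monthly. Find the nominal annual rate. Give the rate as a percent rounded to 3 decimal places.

(1 + r/12)^192 = 8,000/2,250 = 3.55556.
1 + r/12 = 3.55556^(1/192) ≈ 1.006629, so r/12 ≈ 0.0066287.
r ≈ 12·0.0066287 = 7.95444%.

7.954%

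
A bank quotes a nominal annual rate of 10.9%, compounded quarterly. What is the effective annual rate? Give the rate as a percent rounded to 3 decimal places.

11.354%

One year is 4 periods at 0.02725 each: (1 + 0.02725)^4 ≈ 1.113537.
EAR = 1.113537 − 1 ≈ 11.35369%.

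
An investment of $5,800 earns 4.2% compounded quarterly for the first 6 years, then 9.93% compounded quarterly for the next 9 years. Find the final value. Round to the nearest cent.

After 6 years at 4.2%: 5,800 × 1.2849068028 ≈ 7,452.4595.
Then 9 years at 9.93%: 7,452.4595 × 2.417628708 ≈ 18,017.2799.

$18,017.28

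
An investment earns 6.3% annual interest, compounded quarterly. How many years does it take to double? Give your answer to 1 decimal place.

11.1 years

(1 + 0.01575)^(4t) = 2.
4t = ln 2 / ln(1 + 0.01575) ≈ 0.69315/0.0156273 ≈ 44.3550.
t ≈ 11.0888.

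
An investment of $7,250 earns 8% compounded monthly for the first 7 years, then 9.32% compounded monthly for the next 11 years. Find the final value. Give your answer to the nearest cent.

Phase 1: 7,250·(1 + 0.08/12)^84 ≈ 12,668.8099.
Phase 2: 12,668.8099·(1 + 0.0932/12)^132 ≈ 35,176.6447.

$35,176.64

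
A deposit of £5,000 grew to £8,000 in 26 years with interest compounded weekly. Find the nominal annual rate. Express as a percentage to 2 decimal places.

1.81%

(1 + r/52)^1352 = 8,000/5,000 = 1.6.
1 + r/52 = 1.6^(1/1352) ≈ 1.000348, so r/52 ≈ 0.000347696.
r ≈ 52·0.000347696 = 1.80802%.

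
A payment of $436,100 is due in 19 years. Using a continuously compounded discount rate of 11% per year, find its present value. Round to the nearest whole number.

P = A·e^(−rt) = 436,100·e^(−2.09).
e^(−2.09) ≈ 0.123687135817, so P ≈ 53,939.9599.

$53,940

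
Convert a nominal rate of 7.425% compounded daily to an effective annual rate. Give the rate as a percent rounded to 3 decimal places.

7.707%

EAR = (1 + 7.425%/365)^365 − 1 = (1 + 0.000203425)^365 − 1.
(1 + 0.000203425)^365 ≈ 1.077068, so EAR ≈ 7.70679%.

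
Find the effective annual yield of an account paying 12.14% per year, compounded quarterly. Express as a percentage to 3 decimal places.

One year is 4 periods at 0.03035 each: (1 + 0.03035)^4 ≈ 1.127039.
EAR = 1.127039 − 1 ≈ 12.70394%.

12.704%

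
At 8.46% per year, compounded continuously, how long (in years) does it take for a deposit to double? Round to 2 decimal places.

8.19 years

e^(0.0846t) = 2, so 0.0846t = ln 2 ≈ 0.69315.
t ≈ 0.69315/0.0846 ≈ 8.1932.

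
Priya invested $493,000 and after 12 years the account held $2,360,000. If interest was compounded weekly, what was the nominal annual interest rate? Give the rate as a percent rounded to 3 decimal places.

The 624-period growth factor is 2,360,000/493,000 = 4.78702.
r/52 = 4.78702^(1/624) − 1 ≈ 0.00251262, so r ≈ 52·0.00251262 = 13.06562%.

13.066%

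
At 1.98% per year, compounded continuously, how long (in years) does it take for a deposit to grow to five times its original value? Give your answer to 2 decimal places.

e^(0.0198t) = 5, so 0.0198t = ln 5 ≈ 1.6094.
t ≈ 1.6094/0.0198 ≈ 81.2847.

81.28 years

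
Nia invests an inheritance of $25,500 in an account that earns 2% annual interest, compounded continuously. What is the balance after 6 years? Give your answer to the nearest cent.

$28,751.17

A = P·e^(rt) = 25,500·e^(0.02·6) = 25,500·e^0.12.
e^0.12 ≈ 1.1274968516, so A ≈ 28,751.1697.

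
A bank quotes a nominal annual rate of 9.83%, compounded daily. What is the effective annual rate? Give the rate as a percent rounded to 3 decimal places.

10.328%

One year is 365 periods at 0.000269315 each: (1 + 0.000269315)^365 ≈ 1.103279.
EAR = 1.103279 − 1 ≈ 10.32791%.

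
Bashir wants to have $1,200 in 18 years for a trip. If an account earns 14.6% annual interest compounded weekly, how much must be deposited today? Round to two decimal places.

$86.99

Periodic rate = 14.6%/52 = 0.00280769; 936 periods.
P = 1,200/(1 + 0.146/52)^936 ≈ 1,200/13.79515693 ≈ 86.9870.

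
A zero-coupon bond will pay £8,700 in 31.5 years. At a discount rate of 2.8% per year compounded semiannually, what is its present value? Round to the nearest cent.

£3,623.50

Periodic rate = 2.8%/2 = 0.014; 63 periods.
P = 8,700/(1 + 0.014)^63 ≈ 8,700/2.400994498 ≈ 3,623.4985.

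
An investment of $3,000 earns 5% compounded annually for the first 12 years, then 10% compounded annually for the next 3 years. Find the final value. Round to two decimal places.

$7,170.85

Phase 1: 3,000·(1 + 0.05)^12 ≈ 5,387.5690.
Phase 2: 5,387.5690·(1 + 0.1)^3 ≈ 7,170.8543.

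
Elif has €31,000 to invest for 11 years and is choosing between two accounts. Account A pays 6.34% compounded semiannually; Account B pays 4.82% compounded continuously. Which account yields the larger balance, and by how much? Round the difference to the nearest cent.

Account A, by €8,916.39

Account A growth factor: (1 + 0.0317)^22 ≈ 1.9868975393; balance ≈ 61,593.8237.
Account B growth factor: e^(0.0482·11) = e^0.5302 ≈ 1.6992721291; balance ≈ 52,677.4360.
Account A is larger by 8,916.3877.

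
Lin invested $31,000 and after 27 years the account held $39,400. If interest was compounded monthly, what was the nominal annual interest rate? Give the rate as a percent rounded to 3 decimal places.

0.888%

The 324-period growth factor is 39,400/31,000 = 1.27097.
r/12 = 1.27097^(1/324) − 1 ≈ 0.000740331, so r ≈ 12·0.000740331 = 0.88840%.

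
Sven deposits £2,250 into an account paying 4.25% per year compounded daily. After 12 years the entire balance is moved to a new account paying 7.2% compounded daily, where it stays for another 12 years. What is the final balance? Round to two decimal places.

Phase 1: 2,250·(1 + 0.0425/365)^4380 ≈ 3,746.7939.
Phase 2: 3,746.7939·(1 + 0.072/365)^4380 ≈ 8,889.0068.

£8,889.01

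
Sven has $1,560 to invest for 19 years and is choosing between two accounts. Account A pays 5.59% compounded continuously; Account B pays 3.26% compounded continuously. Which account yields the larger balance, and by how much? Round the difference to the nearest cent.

Account A growth factor: e^(0.0559·19) = e^1.0621 ≈ 2.892438737; balance ≈ 4,512.2044.
Account B growth factor: e^(0.0326·19) = e^0.6194 ≈ 1.85781302; balance ≈ 2,898.1883.
Account A is larger by 1,614.0161.

Account A, by $1,614.02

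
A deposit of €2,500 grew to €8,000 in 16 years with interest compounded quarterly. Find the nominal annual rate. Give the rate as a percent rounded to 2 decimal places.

(1 + r/4)^64 = 8,000/2,500 = 3.2.
1 + r/4 = 3.2^(1/64) ≈ 1.01834, so r/4 ≈ 0.0183404.
r ≈ 4·0.0183404 = 7.33616%.

7.34%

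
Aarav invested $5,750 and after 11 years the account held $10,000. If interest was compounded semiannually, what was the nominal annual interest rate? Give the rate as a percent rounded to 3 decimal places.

5.095%

(1 + r/2)^22 = 10,000/5,750 = 1.73913.
1 + r/2 = 1.73913^(1/22) ≈ 1.025473, so r/2 ≈ 0.0254729.
r ≈ 2·0.0254729 = 5.09458%.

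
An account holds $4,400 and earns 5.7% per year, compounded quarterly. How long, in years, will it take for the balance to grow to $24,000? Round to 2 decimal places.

We need (1 + 0.01425)^(4t) = 5.4545, so 4t = ln 5.4545 / ln 1.01425 ≈ 119.8953.
t ≈ 119.8953/4 = 29.9738 years.

29.97 years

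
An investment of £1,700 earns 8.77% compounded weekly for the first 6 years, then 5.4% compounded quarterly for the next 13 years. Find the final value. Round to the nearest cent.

Phase 1: 1,700·(1 + 0.0877/52)^312 ≈ 2,875.9557.
Phase 2: 2,875.9557·(1 + 0.0135)^52 ≈ 5,775.8691.

£5,775.87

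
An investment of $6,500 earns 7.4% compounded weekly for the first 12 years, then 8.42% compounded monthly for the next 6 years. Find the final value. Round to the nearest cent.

Phase 1: 6,500·(1 + 0.074/52)^624 ≈ 15,786.7492.
Phase 2: 15,786.7492·(1 + 0.0842/12)^72 ≈ 26,117.5308.

$26,117.53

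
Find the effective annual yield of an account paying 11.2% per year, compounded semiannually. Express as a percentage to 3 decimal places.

One year is 2 periods at 0.056 each: (1 + 0.056)^2 ≈ 1.115136.
EAR = 1.115136 − 1 ≈ 11.51360%.

11.514%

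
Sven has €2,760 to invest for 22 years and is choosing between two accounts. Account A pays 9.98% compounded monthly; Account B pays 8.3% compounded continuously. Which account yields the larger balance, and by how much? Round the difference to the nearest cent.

Account A growth factor: (1 + 0.0998/12)^264 ≈ 8.9041750248; balance ≈ 24,575.5231.
Account B growth factor: e^(0.083·22) = e^1.826 ≈ 6.2090009166; balance ≈ 17,136.8425.
Account A is larger by 7,438.6805.

Account A, by €7,438.68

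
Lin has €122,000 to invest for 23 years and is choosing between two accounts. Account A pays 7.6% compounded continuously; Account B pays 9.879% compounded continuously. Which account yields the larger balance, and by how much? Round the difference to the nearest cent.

Account B, by €482,793.40

Account A growth factor: e^(0.076·23) = e^1.748 ≈ 5.74310497219; balance ≈ 700,658.8066.
Account B growth factor: e^(0.09879·23) = e^2.27217 ≈ 9.700427919998; balance ≈ 1,183,452.2062.
Account B is larger by 482,793.3996.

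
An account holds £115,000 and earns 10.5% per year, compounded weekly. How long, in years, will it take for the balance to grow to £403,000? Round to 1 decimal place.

(1 + 0.00201923)^(52t) = 403,000/115,000 = 3.5043.
52t·ln(1 + 0.00201923) = ln(3.5043); 52t = 1.254/0.00201719 ≈ 621.6576.
t ≈ 11.9550 years.

12.0 years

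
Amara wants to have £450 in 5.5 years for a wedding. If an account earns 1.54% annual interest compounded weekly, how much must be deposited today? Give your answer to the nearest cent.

Growth factor = (1 + 0.0154/52)^286 ≈ 1.08837685.
P = 450/1.08837685 ≈ 413.4597.

£413.46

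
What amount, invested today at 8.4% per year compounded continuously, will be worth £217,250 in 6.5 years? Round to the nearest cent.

P = A·e^(−rt) = 217,250·e^(−0.546).
e^(−0.546) ≈ 0.579262231381, so P ≈ 125,844.7198.

£125,844.72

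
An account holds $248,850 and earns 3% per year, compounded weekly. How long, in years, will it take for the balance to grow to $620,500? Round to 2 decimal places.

We need (1 + 0.000576923)^(52t) = 2.4935, so 52t = ln 2.4935 / ln 1.000577 ≈ 1584.1606.
t ≈ 1584.1606/52 = 30.4646 years.

30.46 years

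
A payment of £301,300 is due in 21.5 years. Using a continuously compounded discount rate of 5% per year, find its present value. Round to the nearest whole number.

P = A·e^(−rt) = 301,300·e^(−1.075).
e^(−1.075) ≈ 0.341297755301, so P ≈ 102,833.0137.

£102,833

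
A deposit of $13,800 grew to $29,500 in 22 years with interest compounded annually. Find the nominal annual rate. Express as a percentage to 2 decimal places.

The 22-period growth factor is 29,500/13,800 = 2.13768.
r = 2.13768^(1/22) − 1 ≈ 0.035136, i.e. 3.51360%.

3.51%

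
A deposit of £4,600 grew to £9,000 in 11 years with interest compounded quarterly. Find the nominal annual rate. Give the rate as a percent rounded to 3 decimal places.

6.148%

(1 + r/4)^44 = 9,000/4,600 = 1.95652.
1 + r/4 = 1.95652^(1/44) ≈ 1.015371, so r/4 ≈ 0.0153708.
r ≈ 4·0.0153708 = 6.14830%.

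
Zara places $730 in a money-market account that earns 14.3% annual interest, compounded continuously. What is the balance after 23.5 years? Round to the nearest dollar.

$21,027

A = P·e^(rt) = 730·e^(0.143·23.5) = 730·e^3.3605.
e^3.3605 ≈ 28.803589074, so A ≈ 21,026.6200.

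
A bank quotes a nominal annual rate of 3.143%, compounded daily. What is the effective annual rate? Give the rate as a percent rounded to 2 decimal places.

3.19%

EAR = (1 + 3.143%/365)^365 − 1 = (1 + 0.0000861096)^365 − 1.
(1 + 0.0000861096)^365 ≈ 1.031928, so EAR ≈ 3.19277%.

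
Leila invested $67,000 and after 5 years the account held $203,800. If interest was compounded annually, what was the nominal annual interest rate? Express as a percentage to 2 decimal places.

24.92%

(1 + r)^5 = 203,800/67,000 = 3.04179.
1 + r = 3.04179^(1/5) ≈ 1.249182, so r ≈ 0.249182.
r ≈ 24.91825%.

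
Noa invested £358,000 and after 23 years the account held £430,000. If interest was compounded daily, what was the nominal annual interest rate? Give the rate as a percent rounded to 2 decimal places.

The 8395-period growth factor is 430,000/358,000 = 1.20112.
r/365 = 1.20112^(1/8395) − 1 ≈ 0.000021829, so r ≈ 365·0.000021829 = 0.79676%.

0.80%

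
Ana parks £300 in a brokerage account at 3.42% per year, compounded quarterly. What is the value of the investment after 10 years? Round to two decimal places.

Periodic rate = 3.42%/4 = 0.00855; periods = 4·10 = 40.
A = 300·(1 + 0.00855)^40 ≈ 300·1.40571523 ≈ 421.7146.

£421.71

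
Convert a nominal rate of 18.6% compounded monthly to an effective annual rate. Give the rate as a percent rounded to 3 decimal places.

One year is 12 periods at 0.0155 each: (1 + 0.0155)^12 ≈ 1.202705.
EAR = 1.202705 − 1 ≈ 20.27050%.

20.271%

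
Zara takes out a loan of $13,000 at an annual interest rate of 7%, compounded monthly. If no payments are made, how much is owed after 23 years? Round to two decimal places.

Growth factor = (1 + 0.07/12)^276 ≈ 4.979464468.
A ≈ 13,000 × 4.979464468 ≈ 64,733.0381.

$64,733.04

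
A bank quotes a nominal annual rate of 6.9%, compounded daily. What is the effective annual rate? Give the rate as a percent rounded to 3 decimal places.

One year is 365 periods at 0.000189041 each: (1 + 0.000189041)^365 ≈ 1.071429.
EAR = 1.071429 − 1 ≈ 7.14292%.

7.143%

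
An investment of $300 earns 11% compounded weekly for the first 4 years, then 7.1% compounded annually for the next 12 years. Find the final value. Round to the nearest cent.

$1,060.43

After 4 years at 11%: 300 × 1.551985798 ≈ 465.5957.
Then 12 years at 7.1%: 465.5957 × 2.27758005 ≈ 1,060.4316.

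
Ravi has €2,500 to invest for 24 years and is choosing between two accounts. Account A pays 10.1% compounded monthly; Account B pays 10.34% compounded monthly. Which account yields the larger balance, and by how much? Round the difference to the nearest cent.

Account B, by €1,642.35

Account A growth factor: (1 + 0.101/12)^288 ≈ 11.176975239; balance ≈ 27,942.4381.
Account B growth factor: (1 + 0.1034/12)^288 ≈ 11.833913833; balance ≈ 29,584.7846.
Account B is larger by 1,642.3465.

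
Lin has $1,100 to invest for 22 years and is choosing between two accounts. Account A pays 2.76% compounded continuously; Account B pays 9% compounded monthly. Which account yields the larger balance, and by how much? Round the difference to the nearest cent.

A: e^(0.0276·22) = e^0.6072 ≈ 1.835285399, so 1,100 × 1.835285399 ≈ 2,018.8139.
B: (1 + 0.0075)^264 ≈ 7.189430184, so 1,100 × 7.189430184 ≈ 7,908.3732.
Difference ≈ 5,889.5593 in favor of B.

Account B, by $5,889.56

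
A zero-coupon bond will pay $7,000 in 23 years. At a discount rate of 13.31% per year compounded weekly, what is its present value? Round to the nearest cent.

$329.07

Periodic rate = 13.31%/52 = 0.00255962; 1196 periods.
P = 7,000/(1 + 0.1331/52)^1196 ≈ 7,000/21.27193924 ≈ 329.0720.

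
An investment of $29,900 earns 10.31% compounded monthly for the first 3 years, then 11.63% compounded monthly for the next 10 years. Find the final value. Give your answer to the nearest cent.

Phase 1: 29,900·(1 + 0.1031/12)^36 ≈ 40,684.0995.
Phase 2: 40,684.0995·(1 + 0.1163/12)^120 ≈ 129,442.6320.

$129,442.63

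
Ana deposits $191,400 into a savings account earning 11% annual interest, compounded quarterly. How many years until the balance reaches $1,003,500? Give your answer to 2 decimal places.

15.27 years

We need (1 + 0.0275)^(4t) = 5.2429, so 4t = ln 5.2429 / ln 1.0275 ≈ 61.0750.
t ≈ 61.0750/4 = 15.2688 years.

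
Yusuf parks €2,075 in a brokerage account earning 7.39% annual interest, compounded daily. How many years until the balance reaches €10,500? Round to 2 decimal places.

21.94 years

(1 + 0.000202466)^(365t) = 10,500/2,075 = 5.0602.
365t·ln(1 + 0.000202466) = ln(5.0602); 365t = 1.6214/0.000202445 ≈ 8009.1483.
t ≈ 21.9429 years.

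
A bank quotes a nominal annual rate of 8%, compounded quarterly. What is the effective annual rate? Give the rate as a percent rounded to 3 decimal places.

8.243%

EAR = (1 + 8%/4)^4 − 1 = (1 + 0.02)^4 − 1.
(1 + 0.02)^4 ≈ 1.082432, so EAR ≈ 8.24322%.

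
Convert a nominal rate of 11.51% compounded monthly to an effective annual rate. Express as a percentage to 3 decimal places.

12.137%

EAR = (1 + 11.51%/12)^12 − 1 = (1 + 0.00959167)^12 − 1.
(1 + 0.00959167)^12 ≈ 1.12137, so EAR ≈ 12.13704%.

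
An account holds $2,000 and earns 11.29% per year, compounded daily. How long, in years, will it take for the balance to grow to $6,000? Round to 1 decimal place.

We need (1 + 0.000309315)^(365t) = 3, so 365t = ln 3 / ln 1.000309 ≈ 3552.3073.
t ≈ 3552.3073/365 = 9.7323 years.

9.7 years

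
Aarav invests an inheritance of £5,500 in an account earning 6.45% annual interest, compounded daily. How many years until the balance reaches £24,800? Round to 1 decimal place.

We need (1 + 0.000176712)^(365t) = 4.5091, so 365t = ln 4.5091 / ln 1.000177 ≈ 8523.6194.
t ≈ 8523.6194/365 = 23.3524 years.

23.4 years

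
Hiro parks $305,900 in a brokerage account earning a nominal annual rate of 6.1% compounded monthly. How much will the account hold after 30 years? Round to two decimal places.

$1,898,126.65

Growth factor = (1 + 0.061/12)^360 ≈ 6.205056056604.
A ≈ 305,900 × 6.205056056604 ≈ 1,898,126.6477.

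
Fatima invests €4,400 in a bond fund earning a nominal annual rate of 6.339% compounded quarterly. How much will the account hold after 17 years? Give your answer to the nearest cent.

Growth factor = (1 + 0.0158475)^68 ≈ 2.9129906949.
A ≈ 4,400 × 2.9129906949 ≈ 12,817.1591.

€12,817.16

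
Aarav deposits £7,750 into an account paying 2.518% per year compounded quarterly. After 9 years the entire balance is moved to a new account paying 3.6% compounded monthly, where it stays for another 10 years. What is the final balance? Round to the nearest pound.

After 9 years at 2.518%: 7,750 × 1.2534624636 ≈ 9,714.3341.
Then 10 years at 3.6%: 9,714.3341 × 1.4325571693 ≈ 13,916.3390.

£13,916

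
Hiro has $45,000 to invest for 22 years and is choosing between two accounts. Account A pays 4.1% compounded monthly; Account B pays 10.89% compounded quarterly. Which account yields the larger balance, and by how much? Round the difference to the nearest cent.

Account B, by $367,658.30

Account A growth factor: (1 + 0.041/12)^264 ≈ 2.46074114797; balance ≈ 110,733.3517.
Account B growth factor: (1 + 0.027225)^88 ≈ 10.6309256374; balance ≈ 478,391.6537.
Account B is larger by 367,658.3020.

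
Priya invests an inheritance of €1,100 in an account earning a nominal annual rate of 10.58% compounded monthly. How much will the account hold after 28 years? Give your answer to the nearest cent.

Growth factor = (1 + 0.1058/12)^336 ≈ 19.094818369.
A ≈ 1,100 × 19.094818369 ≈ 21,004.3002.

€21,004.30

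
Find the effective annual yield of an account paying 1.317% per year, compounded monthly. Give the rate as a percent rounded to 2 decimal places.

EAR = (1 + 1.317%/12)^12 − 1 = (1 + 0.0010975)^12 − 1.
(1 + 0.0010975)^12 ≈ 1.01325, so EAR ≈ 1.32498%.

1.32%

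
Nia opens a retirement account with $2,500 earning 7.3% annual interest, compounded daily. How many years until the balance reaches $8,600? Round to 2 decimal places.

16.93 years

We need (1 + 0.0002)^(365t) = 3.44, so 365t = ln 3.44 / ln 1.0002 ≈ 6177.9751.
t ≈ 6177.9751/365 = 16.9260 years.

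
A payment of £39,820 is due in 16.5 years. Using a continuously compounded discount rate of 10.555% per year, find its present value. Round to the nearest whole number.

£6,978

P = A·e^(−rt) = 39,820·e^(−1.741575).
e^(−1.741575) ≈ 0.17524417357, so P ≈ 6,978.2230.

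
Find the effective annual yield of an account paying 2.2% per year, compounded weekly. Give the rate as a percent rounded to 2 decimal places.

One year is 52 periods at 0.000423077 each: (1 + 0.000423077)^52 ≈ 1.022239.
EAR = 1.022239 − 1 ≈ 2.22390%.

2.22%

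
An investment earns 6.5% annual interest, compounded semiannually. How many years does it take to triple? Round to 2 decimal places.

(1 + 0.0325)^(2t) = 3.
2t = ln 3 / ln(1 + 0.0325) ≈ 1.0986/0.031983 ≈ 34.3498.
t ≈ 17.1749.

17.17 years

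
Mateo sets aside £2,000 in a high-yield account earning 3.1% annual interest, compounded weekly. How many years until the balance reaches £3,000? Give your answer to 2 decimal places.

13.08 years

(1 + 0.000596154)^(52t) = 3,000/2,000 = 1.5.
52t·ln(1 + 0.000596154) = ln(1.5); 52t = 0.40547/0.000595976 ≈ 680.3377.
t ≈ 13.0834 years.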